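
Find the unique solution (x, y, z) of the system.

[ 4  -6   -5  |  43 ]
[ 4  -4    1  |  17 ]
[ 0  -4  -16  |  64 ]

(1, -4, -3)

Forward elimination on [A|b]:
R2 <- R2 - (1)*R1:  [   0    2    6  -26 ]
R3 <- R3 - (-2)*R2:  [  0   0  -4  12 ]
Row echelon form:
[ 4  -6  -5  |   43 ]
[ 0   2   6  |  -26 ]
[ 0   0  -4  |   12 ]
Back-substitution:
z = (12) / -4 = -3
y = (-26 - (6)*(-3)) / 2 = -4
x = (43 - (-6)*(-4) - (-5)*(-3)) / 4 = 1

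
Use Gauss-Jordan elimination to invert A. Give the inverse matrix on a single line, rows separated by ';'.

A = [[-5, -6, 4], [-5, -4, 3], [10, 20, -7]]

inverse = [16/25 -19/25 1/25; 1/10 1/10 1/10; 6/5 -4/5 1/5]

Gauss-Jordan on [A | I]:
R1 <- (1/-5)*R1:  [    1   6/5  -4/5  |  -1/5     0     0 ]
R2 <- R2 - (-5)*R1:  [  0   2  -1  |  -1   1   0 ]
R3 <- R3 - (10)*R1:  [ 0  8  1  |  2  0  1 ]
R2 <- (1/2)*R2:  [    0     1  -1/2  |  -1/2   1/2     0 ]
R1 <- R1 - (6/5)*R2:  [    1     0  -1/5  |   2/5  -3/5     0 ]
R3 <- R3 - (8)*R2:  [  0   0   5  |   6  -4   1 ]
R3 <- (1/5)*R3:  [    0     0     1  |   6/5  -4/5   1/5 ]
R1 <- R1 - (-1/5)*R3:  [      1       0       0  |   16/25  -19/25    1/25 ]
R2 <- R2 - (-1/2)*R3:  [    0     1     0  |  1/10  1/10  1/10 ]
Right block of [I | A^{-1}] is the inverse:
[ 16/25  -19/25  1/25 ]
[  1/10    1/10  1/10 ]
[   6/5    -4/5   1/5 ]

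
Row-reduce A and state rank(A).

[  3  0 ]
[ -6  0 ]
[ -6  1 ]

rank(A) = 2

Row reduction:
R2 <- R2 - (-2)*R1:  [ 0  0 ]
R3 <- R3 - (-2)*R1:  [ 0  1 ]
R2 <-> R3   (pivot in column 2 was zero)
[ 3  0 ]
[ 0  1 ]
[ 0  0 ]
Row echelon form:
[ 3  0 ]
[ 0  1 ]
[ 0  0 ]
Nonzero rows / pivot columns: 2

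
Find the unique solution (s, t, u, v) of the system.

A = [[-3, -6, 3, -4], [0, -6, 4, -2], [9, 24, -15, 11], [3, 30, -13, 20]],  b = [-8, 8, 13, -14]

Forward elimination on [A|b]:
R3 <- R3 - (-3)*R1:  [   0    6   -6   -1  -11 ]
R4 <- R4 - (-1)*R1:  [   0   24  -10   16  -22 ]
R3 <- R3 - (-1)*R2:  [  0   0  -2  -3  -3 ]
R4 <- R4 - (-4)*R2:  [  0   0   6   8  10 ]
R4 <- R4 - (-3)*R3:  [  0   0   0  -1   1 ]
Row echelon form:
[ -3  -6   3  -4  |  -8 ]
[  0  -6   4  -2  |   8 ]
[  0   0  -2  -3  |  -3 ]
[  0   0   0  -1  |   1 ]
Back-substitution:
v = (1) / -1 = -1
u = (-3 - (-3)*(-1)) / -2 = 3
t = (8 - (4)*(3) - (-2)*(-1)) / -6 = 1
s = (-8 - (-6)*(1) - (3)*(3) - (-4)*(-1)) / -3 = 5

(5, 1, 3, -1)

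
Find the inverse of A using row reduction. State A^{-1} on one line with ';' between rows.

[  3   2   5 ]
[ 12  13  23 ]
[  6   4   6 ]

inverse = [7/30 -2/15 19/60; -11/10 1/5 3/20; 1/2 0 -1/4]

Gauss-Jordan on [A | I]:
R1 <- (1/3)*R1:  [   1  2/3  5/3  |  1/3    0    0 ]
R2 <- R2 - (12)*R1:  [  0   5   3  |  -4   1   0 ]
R3 <- R3 - (6)*R1:  [  0   0  -4  |  -2   0   1 ]
R2 <- (1/5)*R2:  [    0     1   3/5  |  -4/5   1/5     0 ]
R1 <- R1 - (2/3)*R2:  [     1      0  19/15  |  13/15  -2/15      0 ]
R3 <- (1/-4)*R3:  [    0     0     1  |   1/2     0  -1/4 ]
R1 <- R1 - (19/15)*R3:  [     1      0      0  |   7/30  -2/15  19/60 ]
R2 <- R2 - (3/5)*R3:  [      0       1       0  |  -11/10     1/5    3/20 ]
Right block of [I | A^{-1}] is the inverse:
[   7/30  -2/15  19/60 ]
[ -11/10    1/5   3/20 ]
[    1/2      0   -1/4 ]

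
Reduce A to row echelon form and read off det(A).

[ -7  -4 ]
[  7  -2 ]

det(A) = 42

Forward elimination:
R2 <- R2 - (-1)*R1:  [  0  -6 ]
Upper-triangular form:
[ -7  -4 ]
[  0  -6 ]
det(A) = (-1)^0 * (-7) * (-6) = 42  (0 row swaps -> sign +1)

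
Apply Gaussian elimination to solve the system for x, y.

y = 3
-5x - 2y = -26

(4, 3)

Forward elimination on [A|b]:
R1 <-> R2   (pivot in column 1 was zero)
[ -5  -2  -26 ]
[  0   1    3 ]
Row echelon form:
[ -5  -2  |  -26 ]
[  0   1  |    3 ]
Back-substitution:
y = (3) / 1 = 3
x = (-26 - (-2)*(3)) / -5 = 4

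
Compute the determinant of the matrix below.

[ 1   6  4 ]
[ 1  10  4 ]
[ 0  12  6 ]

det(A) = 24

Forward elimination:
R2 <- R2 - (1)*R1:  [ 0  4  0 ]
R3 <- R3 - (3)*R2:  [ 0  0  6 ]
Upper-triangular form:
[ 1  6  4 ]
[ 0  4  0 ]
[ 0  0  6 ]
det(A) = (-1)^0 * (1) * (4) * (6) = 24  (0 row swaps -> sign +1)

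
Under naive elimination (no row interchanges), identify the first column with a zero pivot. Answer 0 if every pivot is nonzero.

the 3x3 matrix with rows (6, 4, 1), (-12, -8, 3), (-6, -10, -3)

first zero-pivot column = 2

Naive forward elimination:
R2 <- R2 - (-2)*R1:  [ 0  0  5 ]
R3 <- R3 - (-1)*R1:  [  0  -6  -2 ]
Matrix at this point:
[ 6   4   1 ]
[ 0   0   5 ]
[ 0  -6  -2 ]
Pivot entry (2,2) is zero but row 3 has -6 in column 2 -> naive elimination stops; a row interchange (e.g. R2 <-> R3) would be required here.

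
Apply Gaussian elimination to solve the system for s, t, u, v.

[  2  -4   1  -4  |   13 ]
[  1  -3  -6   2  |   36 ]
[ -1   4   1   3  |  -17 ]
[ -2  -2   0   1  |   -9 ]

Forward elimination on [A|b]:
R2 <- R2 - (1/2)*R1:  [     0     -1  -13/2      4   59/2 ]
R3 <- R3 - (-1/2)*R1:  [     0      2    3/2      1  -21/2 ]
R4 <- R4 - (-1)*R1:  [  0  -6   1  -3   4 ]
R3 <- R3 - (-2)*R2:  [     0      0  -23/2      9   97/2 ]
R4 <- R4 - (6)*R2:  [    0     0    40   -27  -173 ]
R4 <- R4 - (-80/23)*R3:  [      0       0       0   99/23  -99/23 ]
Row echelon form:
[ 2  -4      1     -4  |      13 ]
[ 0  -1  -13/2      4  |    59/2 ]
[ 0   0  -23/2      9  |    97/2 ]
[ 0   0      0  99/23  |  -99/23 ]
Back-substitution:
v = (-99/23) / (99/23) = -1
u = (97/2 - (9)*(-1)) / (-23/2) = -5
t = (59/2 - (-13/2)*(-5) - (4)*(-1)) / -1 = -1
s = (13 - (-4)*(-1) - (1)*(-5) - (-4)*(-1)) / 2 = 5

(5, -1, -5, -1)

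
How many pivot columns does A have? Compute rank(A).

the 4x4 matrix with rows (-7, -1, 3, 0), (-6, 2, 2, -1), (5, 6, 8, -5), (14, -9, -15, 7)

Row reduction:
R2 <- R2 - (6/7)*R1:  [    0  20/7  -4/7    -1 ]
R3 <- R3 - (-5/7)*R1:  [    0  37/7  71/7    -5 ]
R4 <- R4 - (-2)*R1:  [   0  -11   -9    7 ]
R3 <- R3 - (37/20)*R2:  [      0       0    56/5  -63/20 ]
R4 <- R4 - (-77/20)*R2:  [     0      0  -56/5  63/20 ]
R4 <- R4 - (-1)*R3:  [ 0  0  0  0 ]
Row echelon form:
[ -7    -1     3       0 ]
[  0  20/7  -4/7      -1 ]
[  0     0  56/5  -63/20 ]
[  0     0     0       0 ]
Nonzero rows / pivot columns: 3

rank(A) = 3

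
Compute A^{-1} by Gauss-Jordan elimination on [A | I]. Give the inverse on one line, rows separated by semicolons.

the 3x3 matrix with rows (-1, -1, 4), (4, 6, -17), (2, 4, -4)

inverse = [-22/5 -6/5 7/10; 9/5 2/5 1/10; -2/5 -1/5 1/5]

Gauss-Jordan on [A | I]:
R1 <- (1/-1)*R1:  [  1   1  -4  |  -1   0   0 ]
R2 <- R2 - (4)*R1:  [  0   2  -1  |   4   1   0 ]
R3 <- R3 - (2)*R1:  [ 0  2  4  |  2  0  1 ]
R2 <- (1/2)*R2:  [    0     1  -1/2  |     2   1/2     0 ]
R1 <- R1 - (1)*R2:  [    1     0  -7/2  |    -3  -1/2     0 ]
R3 <- R3 - (2)*R2:  [  0   0   5  |  -2  -1   1 ]
R3 <- (1/5)*R3:  [    0     0     1  |  -2/5  -1/5   1/5 ]
R1 <- R1 - (-7/2)*R3:  [     1      0      0  |  -22/5   -6/5   7/10 ]
R2 <- R2 - (-1/2)*R3:  [    0     1     0  |   9/5   2/5  1/10 ]
Right block of [I | A^{-1}] is the inverse:
[ -22/5  -6/5  7/10 ]
[   9/5   2/5  1/10 ]
[  -2/5  -1/5   1/5 ]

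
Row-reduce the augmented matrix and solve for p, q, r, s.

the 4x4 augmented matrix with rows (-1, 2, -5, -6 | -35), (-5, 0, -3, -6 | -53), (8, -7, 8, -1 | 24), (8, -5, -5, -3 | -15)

Forward elimination on [A|b]:
R2 <- R2 - (5)*R1:  [   0  -10   22   24  122 ]
R3 <- R3 - (-8)*R1:  [    0     9   -32   -49  -256 ]
R4 <- R4 - (-8)*R1:  [    0    11   -45   -51  -295 ]
R3 <- R3 - (-9/10)*R2:  [      0       0   -61/5  -137/5  -731/5 ]
R4 <- R4 - (-11/10)*R2:  [      0       0  -104/5  -123/5  -804/5 ]
R4 <- R4 - (104/61)*R3:  [       0        0        0  1349/61  5396/61 ]
Row echelon form:
[ -1    2     -5       -6  |      -35 ]
[  0  -10     22       24  |      122 ]
[  0    0  -61/5   -137/5  |   -731/5 ]
[  0    0      0  1349/61  |  5396/61 ]
Back-substitution:
s = (5396/61) / (1349/61) = 4
r = (-731/5 - (-137/5)*(4)) / (-61/5) = 3
q = (122 - (22)*(3) - (24)*(4)) / -10 = 4
p = (-35 - (2)*(4) - (-5)*(3) - (-6)*(4)) / -1 = 4

(4, 4, 3, 4)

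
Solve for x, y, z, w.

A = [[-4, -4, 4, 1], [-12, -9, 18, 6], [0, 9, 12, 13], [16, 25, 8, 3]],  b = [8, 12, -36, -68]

Forward elimination on [A|b]:
R2 <- R2 - (3)*R1:  [   0    3    6    3  -12 ]
R4 <- R4 - (-4)*R1:  [   0    9   24    7  -36 ]
R3 <- R3 - (3)*R2:  [  0   0  -6   4   0 ]
R4 <- R4 - (3)*R2:  [  0   0   6  -2   0 ]
R4 <- R4 - (-1)*R3:  [ 0  0  0  2  0 ]
Row echelon form:
[ -4  -4   4  1  |    8 ]
[  0   3   6  3  |  -12 ]
[  0   0  -6  4  |    0 ]
[  0   0   0  2  |    0 ]
Back-substitution:
w = (0) / 2 = 0
z = (0 - (4)*(0)) / -6 = 0
y = (-12 - (6)*(0) - (3)*(0)) / 3 = -4
x = (8 - (-4)*(-4) - (4)*(0) - (1)*(0)) / -4 = 2

(2, -4, 0, 0)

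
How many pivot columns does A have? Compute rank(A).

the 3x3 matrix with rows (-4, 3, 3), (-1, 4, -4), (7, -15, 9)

Row reduction:
R2 <- R2 - (1/4)*R1:  [     0   13/4  -19/4 ]
R3 <- R3 - (-7/4)*R1:  [     0  -39/4   57/4 ]
R3 <- R3 - (-3)*R2:  [ 0  0  0 ]
Row echelon form:
[ -4     3      3 ]
[  0  13/4  -19/4 ]
[  0     0      0 ]
Nonzero rows / pivot columns: 2

rank(A) = 2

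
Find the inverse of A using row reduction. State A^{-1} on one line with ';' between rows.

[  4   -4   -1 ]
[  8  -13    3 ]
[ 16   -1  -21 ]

Gauss-Jordan on [A | I]:
R1 <- (1/4)*R1:  [    1    -1  -1/4  |   1/4     0     0 ]
R2 <- R2 - (8)*R1:  [  0  -5   5  |  -2   1   0 ]
R3 <- R3 - (16)*R1:  [   0   15  -17  |   -4    0    1 ]
R2 <- (1/-5)*R2:  [    0     1    -1  |   2/5  -1/5     0 ]
R1 <- R1 - (-1)*R2:  [     1      0   -5/4  |  13/20   -1/5      0 ]
R3 <- R3 - (15)*R2:  [   0    0   -2  |  -10    3    1 ]
R3 <- (1/-2)*R3:  [    0     0     1  |     5  -3/2  -1/2 ]
R1 <- R1 - (-5/4)*R3:  [      1       0       0  |   69/10  -83/40    -5/8 ]
R2 <- R2 - (-1)*R3:  [      0       1       0  |    27/5  -17/10    -1/2 ]
Right block of [I | A^{-1}] is the inverse:
[ 69/10  -83/40  -5/8 ]
[  27/5  -17/10  -1/2 ]
[     5    -3/2  -1/2 ]

inverse = [69/10 -83/40 -5/8; 27/5 -17/10 -1/2; 5 -3/2 -1/2]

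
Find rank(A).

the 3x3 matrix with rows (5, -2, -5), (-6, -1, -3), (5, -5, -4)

Row reduction:
R2 <- R2 - (-6/5)*R1:  [     0  -17/5     -9 ]
R3 <- R3 - (1)*R1:  [  0  -3   1 ]
R3 <- R3 - (15/17)*R2:  [      0       0  152/17 ]
Row echelon form:
[ 5     -2      -5 ]
[ 0  -17/5      -9 ]
[ 0      0  152/17 ]
Nonzero rows / pivot columns: 3

rank(A) = 3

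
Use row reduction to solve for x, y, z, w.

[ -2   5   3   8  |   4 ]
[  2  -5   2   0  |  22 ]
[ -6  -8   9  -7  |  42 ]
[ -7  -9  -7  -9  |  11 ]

Forward elimination on [A|b]:
R2 <- R2 - (-1)*R1:  [  0   0   5   8  26 ]
R3 <- R3 - (3)*R1:  [   0  -23    0  -31   30 ]
R4 <- R4 - (7/2)*R1:  [     0  -53/2  -35/2    -37     -3 ]
R2 <-> R3   (pivot in column 2 was zero)
[ -2      5      3    8   4 ]
[  0    -23      0  -31  30 ]
[  0      0      5    8  26 ]
[  0  -53/2  -35/2  -37  -3 ]
R4 <- R4 - (53/46)*R2:  [       0        0    -35/2   -59/46  -864/23 ]
R4 <- R4 - (-7/2)*R3:  [       0        0        0  1229/46  1229/23 ]
Row echelon form:
[ -2    5  3        8  |        4 ]
[  0  -23  0      -31  |       30 ]
[  0    0  5        8  |       26 ]
[  0    0  0  1229/46  |  1229/23 ]
Back-substitution:
w = (1229/23) / (1229/46) = 2
z = (26 - (8)*(2)) / 5 = 2
y = (30 - (-31)*(2)) / -23 = -4
x = (4 - (5)*(-4) - (3)*(2) - (8)*(2)) / -2 = -1

(-1, -4, 2, 2)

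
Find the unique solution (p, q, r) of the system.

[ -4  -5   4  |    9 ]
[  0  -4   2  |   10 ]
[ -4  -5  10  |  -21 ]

Forward elimination on [A|b]:
R3 <- R3 - (1)*R1:  [   0    0    6  -30 ]
Row echelon form:
[ -4  -5  4  |    9 ]
[  0  -4  2  |   10 ]
[  0   0  6  |  -30 ]
Back-substitution:
r = (-30) / 6 = -5
q = (10 - (2)*(-5)) / -4 = -5
p = (9 - (-5)*(-5) - (4)*(-5)) / -4 = -1

(-1, -5, -5)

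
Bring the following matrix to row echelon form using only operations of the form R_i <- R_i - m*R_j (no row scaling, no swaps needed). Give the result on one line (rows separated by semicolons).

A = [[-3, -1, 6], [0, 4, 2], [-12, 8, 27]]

REF = [-3 -1 6; 0 4 2; 0 0 -3]

Forward elimination:
R3 <- R3 - (4)*R1:  [  0  12   3 ]
R3 <- R3 - (3)*R2:  [  0   0  -3 ]
Row echelon form:
[ -3  -1   6 ]
[  0   4   2 ]
[  0   0  -3 ]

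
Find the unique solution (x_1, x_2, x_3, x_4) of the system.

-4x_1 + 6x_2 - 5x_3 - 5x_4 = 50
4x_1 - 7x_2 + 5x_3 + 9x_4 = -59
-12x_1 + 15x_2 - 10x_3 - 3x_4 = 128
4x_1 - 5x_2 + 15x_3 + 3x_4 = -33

(-5, 5, 1, -1)

Forward elimination on [A|b]:
R2 <- R2 - (-1)*R1:  [  0  -1   0   4  -9 ]
R3 <- R3 - (3)*R1:  [   0   -3    5   12  -22 ]
R4 <- R4 - (-1)*R1:  [  0   1  10  -2  17 ]
R3 <- R3 - (3)*R2:  [ 0  0  5  0  5 ]
R4 <- R4 - (-1)*R2:  [  0   0  10   2   8 ]
R4 <- R4 - (2)*R3:  [  0   0   0   2  -2 ]
Row echelon form:
[ -4   6  -5  -5  |  50 ]
[  0  -1   0   4  |  -9 ]
[  0   0   5   0  |   5 ]
[  0   0   0   2  |  -2 ]
Back-substitution:
x_4 = (-2) / 2 = -1
x_3 = (5) / 5 = 1
x_2 = (-9 - (4)*(-1)) / -1 = 5
x_1 = (50 - (6)*(5) - (-5)*(1) - (-5)*(-1)) / -4 = -5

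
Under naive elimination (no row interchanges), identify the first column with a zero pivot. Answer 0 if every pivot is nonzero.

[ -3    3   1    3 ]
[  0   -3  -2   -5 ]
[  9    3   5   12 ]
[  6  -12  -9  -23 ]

first zero-pivot column = 3

Naive forward elimination:
R3 <- R3 - (-3)*R1:  [  0  12   8  21 ]
R4 <- R4 - (-2)*R1:  [   0   -6   -7  -17 ]
R3 <- R3 - (-4)*R2:  [ 0  0  0  1 ]
R4 <- R4 - (2)*R2:  [  0   0  -3  -7 ]
Matrix at this point:
[ -3   3   1   3 ]
[  0  -3  -2  -5 ]
[  0   0   0   1 ]
[  0   0  -3  -7 ]
Pivot entry (3,3) is zero but row 4 has -3 in column 3 -> naive elimination stops; a row interchange (e.g. R3 <-> R4) would be required here.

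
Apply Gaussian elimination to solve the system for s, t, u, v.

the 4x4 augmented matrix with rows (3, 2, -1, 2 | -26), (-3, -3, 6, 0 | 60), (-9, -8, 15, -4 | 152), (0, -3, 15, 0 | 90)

(-5, -5, 5, 2)

Forward elimination on [A|b]:
R2 <- R2 - (-1)*R1:  [  0  -1   5   2  34 ]
R3 <- R3 - (-3)*R1:  [  0  -2  12   2  74 ]
R3 <- R3 - (2)*R2:  [  0   0   2  -2   6 ]
R4 <- R4 - (3)*R2:  [   0    0    0   -6  -12 ]
Row echelon form:
[ 3   2  -1   2  |  -26 ]
[ 0  -1   5   2  |   34 ]
[ 0   0   2  -2  |    6 ]
[ 0   0   0  -6  |  -12 ]
Back-substitution:
v = (-12) / -6 = 2
u = (6 - (-2)*(2)) / 2 = 5
t = (34 - (5)*(5) - (2)*(2)) / -1 = -5
s = (-26 - (2)*(-5) - (-1)*(5) - (2)*(2)) / 3 = -5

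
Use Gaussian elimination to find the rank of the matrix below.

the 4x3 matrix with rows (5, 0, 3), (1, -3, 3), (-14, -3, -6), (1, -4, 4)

Row reduction:
R2 <- R2 - (1/5)*R1:  [    0    -3  12/5 ]
R3 <- R3 - (-14/5)*R1:  [    0    -3  12/5 ]
R4 <- R4 - (1/5)*R1:  [    0    -4  17/5 ]
R3 <- R3 - (1)*R2:  [ 0  0  0 ]
R4 <- R4 - (4/3)*R2:  [   0    0  1/5 ]
R3 <-> R4   (pivot in column 3 was zero)
[ 5   0     3 ]
[ 0  -3  12/5 ]
[ 0   0   1/5 ]
[ 0   0     0 ]
Row echelon form:
[ 5   0     3 ]
[ 0  -3  12/5 ]
[ 0   0   1/5 ]
[ 0   0     0 ]
Nonzero rows / pivot columns: 3

rank(A) = 3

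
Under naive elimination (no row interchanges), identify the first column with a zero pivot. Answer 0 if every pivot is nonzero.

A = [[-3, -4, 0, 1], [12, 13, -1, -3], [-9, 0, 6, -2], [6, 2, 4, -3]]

first zero-pivot column = 4

Naive forward elimination:
R2 <- R2 - (-4)*R1:  [  0  -3  -1   1 ]
R3 <- R3 - (3)*R1:  [  0  12   6  -5 ]
R4 <- R4 - (-2)*R1:  [  0  -6   4  -1 ]
R3 <- R3 - (-4)*R2:  [  0   0   2  -1 ]
R4 <- R4 - (2)*R2:  [  0   0   6  -3 ]
R4 <- R4 - (3)*R3:  [ 0  0  0  0 ]
Matrix at this point:
[ -3  -4   0   1 ]
[  0  -3  -1   1 ]
[  0   0   2  -1 ]
[  0   0   0   0 ]
Pivot entry (4,4) in the last row is zero and there are no rows below to swap with -> zero pivot in column 4 (A is singular).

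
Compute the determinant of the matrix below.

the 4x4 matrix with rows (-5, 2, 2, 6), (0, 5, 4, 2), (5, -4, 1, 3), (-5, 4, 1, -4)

det(A) = 605

Forward elimination:
R3 <- R3 - (-1)*R1:  [  0  -2   3   9 ]
R4 <- R4 - (1)*R1:  [   0    2   -1  -10 ]
R3 <- R3 - (-2/5)*R2:  [    0     0  23/5  49/5 ]
R4 <- R4 - (2/5)*R2:  [     0      0  -13/5  -54/5 ]
R4 <- R4 - (-13/23)*R3:  [       0        0        0  -121/23 ]
Upper-triangular form:
[ -5  2     2        6 ]
[  0  5     4        2 ]
[  0  0  23/5     49/5 ]
[  0  0     0  -121/23 ]
det(A) = (-1)^0 * (-5) * (5) * (23/5) * (-121/23) = 605  (0 row swaps -> sign +1)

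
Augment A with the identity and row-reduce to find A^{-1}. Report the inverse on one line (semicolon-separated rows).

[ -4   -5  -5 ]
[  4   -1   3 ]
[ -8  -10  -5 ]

Gauss-Jordan on [A | I]:
R1 <- (1/-4)*R1:  [    1   5/4   5/4  |  -1/4     0     0 ]
R2 <- R2 - (4)*R1:  [  0  -6  -2  |   1   1   0 ]
R3 <- R3 - (-8)*R1:  [  0   0   5  |  -2   0   1 ]
R2 <- (1/-6)*R2:  [    0     1   1/3  |  -1/6  -1/6     0 ]
R1 <- R1 - (5/4)*R2:  [     1      0    5/6  |  -1/24   5/24      0 ]
R3 <- (1/5)*R3:  [    0     0     1  |  -2/5     0   1/5 ]
R1 <- R1 - (5/6)*R3:  [    1     0     0  |  7/24  5/24  -1/6 ]
R2 <- R2 - (1/3)*R3:  [     0      1      0  |  -1/30   -1/6  -1/15 ]
Right block of [I | A^{-1}] is the inverse:
[  7/24  5/24   -1/6 ]
[ -1/30  -1/6  -1/15 ]
[  -2/5     0    1/5 ]

inverse = [7/24 5/24 -1/6; -1/30 -1/6 -1/15; -2/5 0 1/5]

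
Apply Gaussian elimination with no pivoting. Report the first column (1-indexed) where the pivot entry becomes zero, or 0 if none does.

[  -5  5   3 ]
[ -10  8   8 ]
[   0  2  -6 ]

Naive forward elimination:
R2 <- R2 - (2)*R1:  [  0  -2   2 ]
R3 <- R3 - (-1)*R2:  [  0   0  -4 ]
All pivots nonzero; naive elimination completes without hitting a zero pivot.

first zero-pivot column = 0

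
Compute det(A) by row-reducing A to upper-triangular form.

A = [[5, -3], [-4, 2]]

det(A) = -2

Forward elimination:
R2 <- R2 - (-4/5)*R1:  [    0  -2/5 ]
Upper-triangular form:
[ 5    -3 ]
[ 0  -2/5 ]
det(A) = (-1)^0 * (5) * (-2/5) = -2  (0 row swaps -> sign +1)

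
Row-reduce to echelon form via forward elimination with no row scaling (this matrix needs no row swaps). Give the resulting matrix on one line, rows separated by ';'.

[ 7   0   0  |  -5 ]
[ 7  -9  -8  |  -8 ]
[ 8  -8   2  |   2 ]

Forward elimination:
R2 <- R2 - (1)*R1:  [  0  -9  -8  -3 ]
R3 <- R3 - (8/7)*R1:  [    0    -8     2  54/7 ]
R3 <- R3 - (8/9)*R2:  [      0       0    82/9  218/21 ]
Row echelon form:
[ 7   0     0  |      -5 ]
[ 0  -9    -8  |      -3 ]
[ 0   0  82/9  |  218/21 ]

REF = [7 0 0 -5; 0 -9 -8 -3; 0 0 82/9 218/21]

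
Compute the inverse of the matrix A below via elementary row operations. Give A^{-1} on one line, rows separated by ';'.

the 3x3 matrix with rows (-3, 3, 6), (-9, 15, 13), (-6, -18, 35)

inverse = [-253/18 71/18 17/18; -79/18 23/18 5/18; -14/3 4/3 1/3]

Gauss-Jordan on [A | I]:
R1 <- (1/-3)*R1:  [    1    -1    -2  |  -1/3     0     0 ]
R2 <- R2 - (-9)*R1:  [  0   6  -5  |  -3   1   0 ]
R3 <- R3 - (-6)*R1:  [   0  -24   23  |   -2    0    1 ]
R2 <- (1/6)*R2:  [    0     1  -5/6  |  -1/2   1/6     0 ]
R1 <- R1 - (-1)*R2:  [     1      0  -17/6  |   -5/6    1/6      0 ]
R3 <- R3 - (-24)*R2:  [   0    0    3  |  -14    4    1 ]
R3 <- (1/3)*R3:  [     0      0      1  |  -14/3    4/3    1/3 ]
R1 <- R1 - (-17/6)*R3:  [       1        0        0  |  -253/18    71/18    17/18 ]
R2 <- R2 - (-5/6)*R3:  [      0       1       0  |  -79/18   23/18    5/18 ]
Right block of [I | A^{-1}] is the inverse:
[ -253/18  71/18  17/18 ]
[  -79/18  23/18   5/18 ]
[   -14/3    4/3    1/3 ]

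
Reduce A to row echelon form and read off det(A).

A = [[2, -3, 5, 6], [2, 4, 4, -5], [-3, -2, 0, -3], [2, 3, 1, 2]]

det(A) = 314

Forward elimination:
R2 <- R2 - (1)*R1:  [   0    7   -1  -11 ]
R3 <- R3 - (-3/2)*R1:  [     0  -13/2   15/2      6 ]
R4 <- R4 - (1)*R1:  [  0   6  -4  -4 ]
R3 <- R3 - (-13/14)*R2:  [      0       0    46/7  -59/14 ]
R4 <- R4 - (6/7)*R2:  [     0      0  -22/7   38/7 ]
R4 <- R4 - (-11/23)*R3:  [      0       0       0  157/46 ]
Upper-triangular form:
[ 2  -3     5       6 ]
[ 0   7    -1     -11 ]
[ 0   0  46/7  -59/14 ]
[ 0   0     0  157/46 ]
det(A) = (-1)^0 * (2) * (7) * (46/7) * (157/46) = 314  (0 row swaps -> sign +1)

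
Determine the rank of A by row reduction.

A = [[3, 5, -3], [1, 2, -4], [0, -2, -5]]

Row reduction:
R2 <- R2 - (1/3)*R1:  [   0  1/3   -3 ]
R3 <- R3 - (-6)*R2:  [   0    0  -23 ]
Row echelon form:
[ 3    5   -3 ]
[ 0  1/3   -3 ]
[ 0    0  -23 ]
Nonzero rows / pivot columns: 3

rank(A) = 3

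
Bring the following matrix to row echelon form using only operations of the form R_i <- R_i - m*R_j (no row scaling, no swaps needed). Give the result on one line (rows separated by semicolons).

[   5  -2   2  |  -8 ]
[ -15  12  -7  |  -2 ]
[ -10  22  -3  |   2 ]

Forward elimination:
R2 <- R2 - (-3)*R1:  [   0    6   -1  -26 ]
R3 <- R3 - (-2)*R1:  [   0   18    1  -14 ]
R3 <- R3 - (3)*R2:  [  0   0   4  64 ]
Row echelon form:
[ 5  -2   2  |   -8 ]
[ 0   6  -1  |  -26 ]
[ 0   0   4  |   64 ]

REF = [5 -2 2 -8; 0 6 -1 -26; 0 0 4 64]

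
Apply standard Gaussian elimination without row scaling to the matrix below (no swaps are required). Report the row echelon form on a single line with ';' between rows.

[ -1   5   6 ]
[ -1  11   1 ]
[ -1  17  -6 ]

REF = [-1 5 6; 0 6 -5; 0 0 -2]

Forward elimination:
R2 <- R2 - (1)*R1:  [  0   6  -5 ]
R3 <- R3 - (1)*R1:  [   0   12  -12 ]
R3 <- R3 - (2)*R2:  [  0   0  -2 ]
Row echelon form:
[ -1  5   6 ]
[  0  6  -5 ]
[  0  0  -2 ]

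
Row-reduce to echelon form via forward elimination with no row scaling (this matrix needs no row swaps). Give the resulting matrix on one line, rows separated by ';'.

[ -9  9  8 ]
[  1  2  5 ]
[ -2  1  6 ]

REF = [-9 9 8; 0 3 53/9; 0 0 167/27]

Forward elimination:
R2 <- R2 - (-1/9)*R1:  [    0     3  53/9 ]
R3 <- R3 - (2/9)*R1:  [    0    -1  38/9 ]
R3 <- R3 - (-1/3)*R2:  [      0       0  167/27 ]
Row echelon form:
[ -9  9       8 ]
[  0  3    53/9 ]
[  0  0  167/27 ]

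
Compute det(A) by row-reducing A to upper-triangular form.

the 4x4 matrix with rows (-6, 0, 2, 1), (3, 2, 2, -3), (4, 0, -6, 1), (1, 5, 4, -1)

det(A) = 240

Forward elimination:
R2 <- R2 - (-1/2)*R1:  [    0     2     3  -5/2 ]
R3 <- R3 - (-2/3)*R1:  [     0      0  -14/3    5/3 ]
R4 <- R4 - (-1/6)*R1:  [    0     5  13/3  -5/6 ]
R4 <- R4 - (5/2)*R2:  [     0      0  -19/6  65/12 ]
R4 <- R4 - (19/28)*R3:  [    0     0     0  30/7 ]
Upper-triangular form:
[ -6  0      2     1 ]
[  0  2      3  -5/2 ]
[  0  0  -14/3   5/3 ]
[  0  0      0  30/7 ]
det(A) = (-1)^0 * (-6) * (2) * (-14/3) * (30/7) = 240  (0 row swaps -> sign +1)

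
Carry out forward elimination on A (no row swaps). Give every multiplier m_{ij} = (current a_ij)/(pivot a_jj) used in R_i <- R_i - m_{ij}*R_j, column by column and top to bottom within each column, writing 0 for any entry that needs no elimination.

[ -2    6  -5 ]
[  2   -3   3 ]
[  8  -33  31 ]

multipliers: -1, -4, -3

Forward elimination:
R2 <- R2 - (-1)*R1:  [  0   3  -2 ]
R3 <- R3 - (-4)*R1:  [  0  -9  11 ]
R3 <- R3 - (-3)*R2:  [ 0  0  5 ]
Multipliers (in order of application): m_{21} = -1, m_{31} = -4, m_{32} = -3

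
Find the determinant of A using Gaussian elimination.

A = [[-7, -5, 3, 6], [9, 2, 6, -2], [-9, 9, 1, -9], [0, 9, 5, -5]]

Forward elimination:
R2 <- R2 - (-9/7)*R1:  [     0  -31/7   69/7   40/7 ]
R3 <- R3 - (9/7)*R1:  [      0   108/7   -20/7  -117/7 ]
R3 <- R3 - (-108/31)*R2:  [      0       0  976/31   99/31 ]
R4 <- R4 - (-63/31)*R2:  [      0       0  776/31  205/31 ]
R4 <- R4 - (97/122)*R3:  [       0        0        0  497/122 ]
Upper-triangular form:
[ -7     -5       3        6 ]
[  0  -31/7    69/7     40/7 ]
[  0      0  976/31    99/31 ]
[  0      0       0  497/122 ]
det(A) = (-1)^0 * (-7) * (-31/7) * (976/31) * (497/122) = 3976  (0 row swaps -> sign +1)

det(A) = 3976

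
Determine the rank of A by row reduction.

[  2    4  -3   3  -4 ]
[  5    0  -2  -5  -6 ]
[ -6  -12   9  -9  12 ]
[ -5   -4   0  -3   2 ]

Row reduction:
R2 <- R2 - (5/2)*R1:  [     0    -10   11/2  -25/2      4 ]
R3 <- R3 - (-3)*R1:  [ 0  0  0  0  0 ]
R4 <- R4 - (-5/2)*R1:  [     0      6  -15/2    9/2     -8 ]
R4 <- R4 - (-3/5)*R2:  [     0      0  -21/5     -3  -28/5 ]
R3 <-> R4   (pivot in column 3 was zero)
[ 2    4     -3      3     -4 ]
[ 0  -10   11/2  -25/2      4 ]
[ 0    0  -21/5     -3  -28/5 ]
[ 0    0      0      0      0 ]
Row echelon form:
[ 2    4     -3      3     -4 ]
[ 0  -10   11/2  -25/2      4 ]
[ 0    0  -21/5     -3  -28/5 ]
[ 0    0      0      0      0 ]
Nonzero rows / pivot columns: 3

rank(A) = 3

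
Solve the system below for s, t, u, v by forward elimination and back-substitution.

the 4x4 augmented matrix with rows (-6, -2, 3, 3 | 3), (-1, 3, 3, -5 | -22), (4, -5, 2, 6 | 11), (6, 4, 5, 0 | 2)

Forward elimination on [A|b]:
R2 <- R2 - (1/6)*R1:  [     0   10/3    5/2  -11/2  -45/2 ]
R3 <- R3 - (-2/3)*R1:  [     0  -19/3      4      8     13 ]
R4 <- R4 - (-1)*R1:  [ 0  2  8  3  5 ]
R3 <- R3 - (-19/10)*R2:  [      0       0    35/4  -49/20  -119/4 ]
R4 <- R4 - (3/5)*R2:  [     0      0   13/2  63/10   37/2 ]
R4 <- R4 - (26/35)*R3:  [      0       0       0  203/25   203/5 ]
Row echelon form:
[ -6    -2     3       3  |       3 ]
[  0  10/3   5/2   -11/2  |   -45/2 ]
[  0     0  35/4  -49/20  |  -119/4 ]
[  0     0     0  203/25  |   203/5 ]
Back-substitution:
v = (203/5) / (203/25) = 5
u = (-119/4 - (-49/20)*(5)) / (35/4) = -2
t = (-45/2 - (5/2)*(-2) - (-11/2)*(5)) / (10/3) = 3
s = (3 - (-2)*(3) - (3)*(-2) - (3)*(5)) / -6 = 0

(0, 3, -2, 5)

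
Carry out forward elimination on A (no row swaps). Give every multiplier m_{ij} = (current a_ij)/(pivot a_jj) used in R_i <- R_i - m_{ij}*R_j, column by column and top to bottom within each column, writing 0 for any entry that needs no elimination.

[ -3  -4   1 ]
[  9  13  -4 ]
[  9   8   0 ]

multipliers: -3, -3, -4

Forward elimination:
R2 <- R2 - (-3)*R1:  [  0   1  -1 ]
R3 <- R3 - (-3)*R1:  [  0  -4   3 ]
R3 <- R3 - (-4)*R2:  [  0   0  -1 ]
Multipliers (in order of application): m_{21} = -3, m_{31} = -3, m_{32} = -4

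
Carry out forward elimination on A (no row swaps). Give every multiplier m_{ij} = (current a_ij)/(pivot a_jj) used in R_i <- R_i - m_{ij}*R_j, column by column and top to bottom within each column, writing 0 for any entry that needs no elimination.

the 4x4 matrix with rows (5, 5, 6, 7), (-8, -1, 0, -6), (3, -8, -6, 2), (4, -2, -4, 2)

multipliers: -8/5, 3/5, 4/5, -11/7, -6/7, -5/48

Forward elimination:
R2 <- R2 - (-8/5)*R1:  [    0     7  48/5  26/5 ]
R3 <- R3 - (3/5)*R1:  [     0    -11  -48/5  -11/5 ]
R4 <- R4 - (4/5)*R1:  [     0     -6  -44/5  -18/5 ]
R3 <- R3 - (-11/7)*R2:  [      0       0  192/35  209/35 ]
R4 <- R4 - (-6/7)*R2:  [    0     0  -4/7   6/7 ]
R4 <- R4 - (-5/48)*R3:  [     0      0      0  71/48 ]
Multipliers (in order of application): m_{21} = -8/5, m_{31} = 3/5, m_{41} = 4/5, m_{32} = -11/7, m_{42} = -6/7, m_{43} = -5/48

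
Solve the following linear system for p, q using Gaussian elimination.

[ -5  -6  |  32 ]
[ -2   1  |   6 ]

Forward elimination on [A|b]:
R2 <- R2 - (2/5)*R1:  [     0   17/5  -34/5 ]
Row echelon form:
[ -5    -6  |     32 ]
[  0  17/5  |  -34/5 ]
Back-substitution:
q = (-34/5) / (17/5) = -2
p = (32 - (-6)*(-2)) / -5 = -4

(-4, -2)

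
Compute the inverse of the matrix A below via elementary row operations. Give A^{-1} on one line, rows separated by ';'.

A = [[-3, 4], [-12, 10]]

Gauss-Jordan on [A | I]:
R1 <- (1/-3)*R1:  [    1  -4/3  |  -1/3     0 ]
R2 <- R2 - (-12)*R1:  [  0  -6  |  -4   1 ]
R2 <- (1/-6)*R2:  [    0     1  |   2/3  -1/6 ]
R1 <- R1 - (-4/3)*R2:  [    1     0  |   5/9  -2/9 ]
Right block of [I | A^{-1}] is the inverse:
[ 5/9  -2/9 ]
[ 2/3  -1/6 ]

inverse = [5/9 -2/9; 2/3 -1/6]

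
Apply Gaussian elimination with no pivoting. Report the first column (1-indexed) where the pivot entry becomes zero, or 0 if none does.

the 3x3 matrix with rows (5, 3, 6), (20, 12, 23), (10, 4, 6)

Naive forward elimination:
R2 <- R2 - (4)*R1:  [  0   0  -1 ]
R3 <- R3 - (2)*R1:  [  0  -2  -6 ]
Matrix at this point:
[ 5   3   6 ]
[ 0   0  -1 ]
[ 0  -2  -6 ]
Pivot entry (2,2) is zero but row 3 has -2 in column 2 -> naive elimination stops; a row interchange (e.g. R2 <-> R3) would be required here.

first zero-pivot column = 2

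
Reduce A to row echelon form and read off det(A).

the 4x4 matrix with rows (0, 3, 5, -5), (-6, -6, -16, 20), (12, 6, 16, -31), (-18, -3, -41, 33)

det(A) = -108

Forward elimination:
R1 <-> R2   (pivot in column 1 was zero)
[  -6  -6  -16   20 ]
[   0   3    5   -5 ]
[  12   6   16  -31 ]
[ -18  -3  -41   33 ]
R3 <- R3 - (-2)*R1:  [   0   -6  -16    9 ]
R4 <- R4 - (3)*R1:  [   0   15    7  -27 ]
R3 <- R3 - (-2)*R2:  [  0   0  -6  -1 ]
R4 <- R4 - (5)*R2:  [   0    0  -18   -2 ]
R4 <- R4 - (3)*R3:  [ 0  0  0  1 ]
Upper-triangular form:
[ -6  -6  -16  20 ]
[  0   3    5  -5 ]
[  0   0   -6  -1 ]
[  0   0    0   1 ]
det(A) = (-1)^1 * (-6) * (3) * (-6) * (1) = -108  (1 row swap -> sign -1)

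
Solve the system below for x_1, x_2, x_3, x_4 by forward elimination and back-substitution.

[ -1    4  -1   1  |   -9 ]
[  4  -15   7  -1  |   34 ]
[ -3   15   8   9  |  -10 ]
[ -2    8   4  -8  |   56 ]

Forward elimination on [A|b]:
R2 <- R2 - (-4)*R1:  [  0   1   3   3  -2 ]
R3 <- R3 - (3)*R1:  [  0   3  11   6  17 ]
R4 <- R4 - (2)*R1:  [   0    0    6  -10   74 ]
R3 <- R3 - (3)*R2:  [  0   0   2  -3  23 ]
R4 <- R4 - (3)*R3:  [  0   0   0  -1   5 ]
Row echelon form:
[ -1  4  -1   1  |  -9 ]
[  0  1   3   3  |  -2 ]
[  0  0   2  -3  |  23 ]
[  0  0   0  -1  |   5 ]
Back-substitution:
x_4 = (5) / -1 = -5
x_3 = (23 - (-3)*(-5)) / 2 = 4
x_2 = (-2 - (3)*(4) - (3)*(-5)) / 1 = 1
x_1 = (-9 - (4)*(1) - (-1)*(4) - (1)*(-5)) / -1 = 4

(4, 1, 4, -5)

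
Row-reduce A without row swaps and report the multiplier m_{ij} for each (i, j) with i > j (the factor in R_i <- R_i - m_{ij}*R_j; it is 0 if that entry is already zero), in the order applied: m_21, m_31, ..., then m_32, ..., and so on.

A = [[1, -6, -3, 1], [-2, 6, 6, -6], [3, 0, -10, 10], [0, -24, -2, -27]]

multipliers: -2, 3, 0, -3, 4, 2

Forward elimination:
R2 <- R2 - (-2)*R1:  [  0  -6   0  -4 ]
R3 <- R3 - (3)*R1:  [  0  18  -1   7 ]
R4: entry in column 1 is already 0 -> m_{41} = 0 (no row operation needed)
R3 <- R3 - (-3)*R2:  [  0   0  -1  -5 ]
R4 <- R4 - (4)*R2:  [   0    0   -2  -11 ]
R4 <- R4 - (2)*R3:  [  0   0   0  -1 ]
Multipliers (in order of application): m_{21} = -2, m_{31} = 3, m_{41} = 0, m_{32} = -3, m_{42} = 4, m_{43} = 2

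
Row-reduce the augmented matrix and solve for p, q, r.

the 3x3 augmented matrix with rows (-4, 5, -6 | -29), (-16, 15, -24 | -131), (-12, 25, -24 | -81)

Forward elimination on [A|b]:
R2 <- R2 - (4)*R1:  [   0   -5    0  -15 ]
R3 <- R3 - (3)*R1:  [  0  10  -6   6 ]
R3 <- R3 - (-2)*R2:  [   0    0   -6  -24 ]
Row echelon form:
[ -4   5  -6  |  -29 ]
[  0  -5   0  |  -15 ]
[  0   0  -6  |  -24 ]
Back-substitution:
r = (-24) / -6 = 4
q = (-15) / -5 = 3
p = (-29 - (5)*(3) - (-6)*(4)) / -4 = 5

(5, 3, 4)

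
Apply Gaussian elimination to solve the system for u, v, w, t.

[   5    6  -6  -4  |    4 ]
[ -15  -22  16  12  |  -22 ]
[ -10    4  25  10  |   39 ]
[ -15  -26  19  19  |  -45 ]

(0, 1, 3, -4)

Forward elimination on [A|b]:
R2 <- R2 - (-3)*R1:  [   0   -4   -2    0  -10 ]
R3 <- R3 - (-2)*R1:  [  0  16  13   2  47 ]
R4 <- R4 - (-3)*R1:  [   0   -8    1    7  -33 ]
R3 <- R3 - (-4)*R2:  [ 0  0  5  2  7 ]
R4 <- R4 - (2)*R2:  [   0    0    5    7  -13 ]
R4 <- R4 - (1)*R3:  [   0    0    0    5  -20 ]
Row echelon form:
[ 5   6  -6  -4  |    4 ]
[ 0  -4  -2   0  |  -10 ]
[ 0   0   5   2  |    7 ]
[ 0   0   0   5  |  -20 ]
Back-substitution:
t = (-20) / 5 = -4
w = (7 - (2)*(-4)) / 5 = 3
v = (-10 - (-2)*(3)) / -4 = 1
u = (4 - (6)*(1) - (-6)*(3) - (-4)*(-4)) / 5 = 0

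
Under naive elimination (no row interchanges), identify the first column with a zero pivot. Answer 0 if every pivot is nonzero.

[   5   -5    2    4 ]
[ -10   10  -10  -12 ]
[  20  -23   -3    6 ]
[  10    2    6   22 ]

first zero-pivot column = 2

Naive forward elimination:
R2 <- R2 - (-2)*R1:  [  0   0  -6  -4 ]
R3 <- R3 - (4)*R1:  [   0   -3  -11  -10 ]
R4 <- R4 - (2)*R1:  [  0  12   2  14 ]
Matrix at this point:
[ 5  -5    2    4 ]
[ 0   0   -6   -4 ]
[ 0  -3  -11  -10 ]
[ 0  12    2   14 ]
Pivot entry (2,2) is zero but row 3 has -3 in column 2 -> naive elimination stops; a row interchange (e.g. R2 <-> R3) would be required here.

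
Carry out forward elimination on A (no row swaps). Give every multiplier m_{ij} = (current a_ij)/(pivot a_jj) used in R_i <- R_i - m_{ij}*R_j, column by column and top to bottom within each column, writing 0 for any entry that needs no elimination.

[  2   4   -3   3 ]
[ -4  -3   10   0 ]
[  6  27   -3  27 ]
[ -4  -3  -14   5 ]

Forward elimination:
R2 <- R2 - (-2)*R1:  [ 0  5  4  6 ]
R3 <- R3 - (3)*R1:  [  0  15   6  18 ]
R4 <- R4 - (-2)*R1:  [   0    5  -20   11 ]
R3 <- R3 - (3)*R2:  [  0   0  -6   0 ]
R4 <- R4 - (1)*R2:  [   0    0  -24    5 ]
R4 <- R4 - (4)*R3:  [ 0  0  0  5 ]
Multipliers (in order of application): m_{21} = -2, m_{31} = 3, m_{41} = -2, m_{32} = 3, m_{42} = 1, m_{43} = 4

multipliers: -2, 3, -2, 3, 1, 4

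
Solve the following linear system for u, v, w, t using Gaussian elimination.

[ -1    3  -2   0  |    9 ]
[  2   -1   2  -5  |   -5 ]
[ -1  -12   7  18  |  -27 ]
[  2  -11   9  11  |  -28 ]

(-2, 3, 1, 0)

Forward elimination on [A|b]:
R2 <- R2 - (-2)*R1:  [  0   5  -2  -5  13 ]
R3 <- R3 - (1)*R1:  [   0  -15    9   18  -36 ]
R4 <- R4 - (-2)*R1:  [   0   -5    5   11  -10 ]
R3 <- R3 - (-3)*R2:  [ 0  0  3  3  3 ]
R4 <- R4 - (-1)*R2:  [ 0  0  3  6  3 ]
R4 <- R4 - (1)*R3:  [ 0  0  0  3  0 ]
Row echelon form:
[ -1  3  -2   0  |   9 ]
[  0  5  -2  -5  |  13 ]
[  0  0   3   3  |   3 ]
[  0  0   0   3  |   0 ]
Back-substitution:
t = (0) / 3 = 0
w = (3 - (3)*(0)) / 3 = 1
v = (13 - (-2)*(1) - (-5)*(0)) / 5 = 3
u = (9 - (3)*(3) - (-2)*(1)) / -1 = -2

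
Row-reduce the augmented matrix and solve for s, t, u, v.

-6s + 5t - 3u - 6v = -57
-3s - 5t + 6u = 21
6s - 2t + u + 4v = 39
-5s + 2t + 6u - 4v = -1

Forward elimination on [A|b]:
R2 <- R2 - (1/2)*R1:  [     0  -15/2   15/2      3   99/2 ]
R3 <- R3 - (-1)*R1:  [   0    3   -2   -2  -18 ]
R4 <- R4 - (5/6)*R1:  [     0  -13/6   17/2      1   93/2 ]
R3 <- R3 - (-2/5)*R2:  [    0     0     1  -4/5   9/5 ]
R4 <- R4 - (13/45)*R2:  [     0      0   19/3   2/15  161/5 ]
R4 <- R4 - (19/3)*R3:  [     0      0      0   26/5  104/5 ]
Row echelon form:
[ -6      5    -3    -6  |    -57 ]
[  0  -15/2  15/2     3  |   99/2 ]
[  0      0     1  -4/5  |    9/5 ]
[  0      0     0  26/5  |  104/5 ]
Back-substitution:
v = (104/5) / (26/5) = 4
u = (9/5 - (-4/5)*(4)) / 1 = 5
t = (99/2 - (15/2)*(5) - (3)*(4)) / (-15/2) = 0
s = (-57 - (5)*(0) - (-3)*(5) - (-6)*(4)) / -6 = 3

(3, 0, 5, 4)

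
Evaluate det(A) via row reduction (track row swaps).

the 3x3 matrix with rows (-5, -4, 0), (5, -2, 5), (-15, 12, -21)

Forward elimination:
R2 <- R2 - (-1)*R1:  [  0  -6   5 ]
R3 <- R3 - (3)*R1:  [   0   24  -21 ]
R3 <- R3 - (-4)*R2:  [  0   0  -1 ]
Upper-triangular form:
[ -5  -4   0 ]
[  0  -6   5 ]
[  0   0  -1 ]
det(A) = (-1)^0 * (-5) * (-6) * (-1) = -30  (0 row swaps -> sign +1)

det(A) = -30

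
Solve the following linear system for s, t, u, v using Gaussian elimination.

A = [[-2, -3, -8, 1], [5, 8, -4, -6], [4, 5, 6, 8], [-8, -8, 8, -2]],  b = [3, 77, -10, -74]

Forward elimination on [A|b]:
R2 <- R2 - (-5/2)*R1:  [     0    1/2    -24   -7/2  169/2 ]
R3 <- R3 - (-2)*R1:  [   0   -1  -10   10   -4 ]
R4 <- R4 - (4)*R1:  [   0    4   40   -6  -86 ]
R3 <- R3 - (-2)*R2:  [   0    0  -58    3  165 ]
R4 <- R4 - (8)*R2:  [    0     0   232    22  -762 ]
R4 <- R4 - (-4)*R3:  [    0     0     0    34  -102 ]
Row echelon form:
[ -2   -3   -8     1  |      3 ]
[  0  1/2  -24  -7/2  |  169/2 ]
[  0    0  -58     3  |    165 ]
[  0    0    0    34  |   -102 ]
Back-substitution:
v = (-102) / 34 = -3
u = (165 - (3)*(-3)) / -58 = -3
t = (169/2 - (-24)*(-3) - (-7/2)*(-3)) / (1/2) = 4
s = (3 - (-3)*(4) - (-8)*(-3) - (1)*(-3)) / -2 = 3

(3, 4, -3, -3)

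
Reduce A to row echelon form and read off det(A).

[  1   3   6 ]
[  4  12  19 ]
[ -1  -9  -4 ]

Forward elimination:
R2 <- R2 - (4)*R1:  [  0   0  -5 ]
R3 <- R3 - (-1)*R1:  [  0  -6   2 ]
R2 <-> R3   (pivot in column 2 was zero)
[ 1   3   6 ]
[ 0  -6   2 ]
[ 0   0  -5 ]
Upper-triangular form:
[ 1   3   6 ]
[ 0  -6   2 ]
[ 0   0  -5 ]
det(A) = (-1)^1 * (1) * (-6) * (-5) = -30  (1 row swap -> sign -1)

det(A) = -30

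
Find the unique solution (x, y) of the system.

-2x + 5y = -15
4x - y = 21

(5, -1)

Forward elimination on [A|b]:
R2 <- R2 - (-2)*R1:  [  0   9  -9 ]
Row echelon form:
[ -2  5  |  -15 ]
[  0  9  |   -9 ]
Back-substitution:
y = (-9) / 9 = -1
x = (-15 - (5)*(-1)) / -2 = 5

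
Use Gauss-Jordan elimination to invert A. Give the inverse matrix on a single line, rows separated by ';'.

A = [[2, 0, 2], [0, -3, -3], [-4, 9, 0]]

inverse = [9/10 3/5 1/5; 2/5 4/15 1/5; -2/5 -3/5 -1/5]

Gauss-Jordan on [A | I]:
R1 <- (1/2)*R1:  [   1    0    1  |  1/2    0    0 ]
R3 <- R3 - (-4)*R1:  [ 0  9  4  |  2  0  1 ]
R2 <- (1/-3)*R2:  [    0     1     1  |     0  -1/3     0 ]
R3 <- R3 - (9)*R2:  [  0   0  -5  |   2   3   1 ]
R3 <- (1/-5)*R3:  [    0     0     1  |  -2/5  -3/5  -1/5 ]
R1 <- R1 - (1)*R3:  [    1     0     0  |  9/10   3/5   1/5 ]
R2 <- R2 - (1)*R3:  [    0     1     0  |   2/5  4/15   1/5 ]
Right block of [I | A^{-1}] is the inverse:
[ 9/10   3/5   1/5 ]
[  2/5  4/15   1/5 ]
[ -2/5  -3/5  -1/5 ]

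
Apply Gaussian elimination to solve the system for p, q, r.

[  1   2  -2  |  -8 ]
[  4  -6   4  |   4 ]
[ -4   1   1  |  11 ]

(-2, 0, 3)

Forward elimination on [A|b]:
R2 <- R2 - (4)*R1:  [   0  -14   12   36 ]
R3 <- R3 - (-4)*R1:  [   0    9   -7  -21 ]
R3 <- R3 - (-9/14)*R2:  [    0     0   5/7  15/7 ]
Row echelon form:
[ 1    2   -2  |    -8 ]
[ 0  -14   12  |    36 ]
[ 0    0  5/7  |  15/7 ]
Back-substitution:
r = (15/7) / (5/7) = 3
q = (36 - (12)*(3)) / -14 = 0
p = (-8 - (2)*(0) - (-2)*(3)) / 1 = -2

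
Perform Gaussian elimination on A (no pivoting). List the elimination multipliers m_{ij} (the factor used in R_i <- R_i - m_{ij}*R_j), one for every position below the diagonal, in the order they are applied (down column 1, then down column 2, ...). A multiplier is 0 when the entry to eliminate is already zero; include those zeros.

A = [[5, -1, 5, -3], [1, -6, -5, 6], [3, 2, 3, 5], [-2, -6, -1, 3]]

Forward elimination:
R2 <- R2 - (1/5)*R1:  [     0  -29/5     -6   33/5 ]
R3 <- R3 - (3/5)*R1:  [    0  13/5     0  34/5 ]
R4 <- R4 - (-2/5)*R1:  [     0  -32/5      1    9/5 ]
R3 <- R3 - (-13/29)*R2:  [      0       0  -78/29  283/29 ]
R4 <- R4 - (32/29)*R2:  [       0        0   221/29  -159/29 ]
R4 <- R4 - (-17/6)*R3:  [     0      0      0  133/6 ]
Multipliers (in order of application): m_{21} = 1/5, m_{31} = 3/5, m_{41} = -2/5, m_{32} = -13/29, m_{42} = 32/29, m_{43} = -17/6

multipliers: 1/5, 3/5, -2/5, -13/29, 32/29, -17/6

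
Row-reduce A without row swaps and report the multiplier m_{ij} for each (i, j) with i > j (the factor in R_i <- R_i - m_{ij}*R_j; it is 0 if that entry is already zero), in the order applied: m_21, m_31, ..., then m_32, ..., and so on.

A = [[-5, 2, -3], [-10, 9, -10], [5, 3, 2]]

multipliers: 2, -1, 1

Forward elimination:
R2 <- R2 - (2)*R1:  [  0   5  -4 ]
R3 <- R3 - (-1)*R1:  [  0   5  -1 ]
R3 <- R3 - (1)*R2:  [ 0  0  3 ]
Multipliers (in order of application): m_{21} = 2, m_{31} = -1, m_{32} = 1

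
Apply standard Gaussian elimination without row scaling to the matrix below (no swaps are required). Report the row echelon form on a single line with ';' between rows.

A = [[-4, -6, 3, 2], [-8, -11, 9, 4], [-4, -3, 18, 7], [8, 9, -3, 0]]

Forward elimination:
R2 <- R2 - (2)*R1:  [ 0  1  3  0 ]
R3 <- R3 - (1)*R1:  [  0   3  15   5 ]
R4 <- R4 - (-2)*R1:  [  0  -3   3   4 ]
R3 <- R3 - (3)*R2:  [ 0  0  6  5 ]
R4 <- R4 - (-3)*R2:  [  0   0  12   4 ]
R4 <- R4 - (2)*R3:  [  0   0   0  -6 ]
Row echelon form:
[ -4  -6  3   2 ]
[  0   1  3   0 ]
[  0   0  6   5 ]
[  0   0  0  -6 ]

REF = [-4 -6 3 2; 0 1 3 0; 0 0 6 5; 0 0 0 -6]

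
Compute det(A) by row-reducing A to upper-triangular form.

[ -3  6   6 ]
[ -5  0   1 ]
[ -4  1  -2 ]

det(A) = -111

Forward elimination:
R2 <- R2 - (5/3)*R1:  [   0  -10   -9 ]
R3 <- R3 - (4/3)*R1:  [   0   -7  -10 ]
R3 <- R3 - (7/10)*R2:  [      0       0  -37/10 ]
Upper-triangular form:
[ -3    6       6 ]
[  0  -10      -9 ]
[  0    0  -37/10 ]
det(A) = (-1)^0 * (-3) * (-10) * (-37/10) = -111  (0 row swaps -> sign +1)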